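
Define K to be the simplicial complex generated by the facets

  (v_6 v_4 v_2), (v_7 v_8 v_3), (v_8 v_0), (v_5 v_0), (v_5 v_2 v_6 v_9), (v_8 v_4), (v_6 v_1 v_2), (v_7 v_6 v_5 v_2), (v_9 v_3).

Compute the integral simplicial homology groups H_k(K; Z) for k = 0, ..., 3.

H_0 = Z,  H_1 = Z^3,  H_2 = 0,  H_3 = 0.

Fix the vertex order v_0 < v_1 < v_2 < v_3 < v_4 < v_5 < v_6 < v_7 < v_8 < v_9 and write every simplex with vertices in increasing order. Then dim K = 3 and the simplices of K are:

  0-simplices (10): [v_0], [v_1], [v_2], [v_3], [v_4], [v_5], [v_6], [v_7], [v_8], [v_9]
  1-simplices (20): (20 of them)
  2-simplices (10): [v_1,v_2,v_6], [v_2,v_4,v_6], [v_2,v_5,v_6], [v_2,v_5,v_7], [v_2,v_5,v_9], [v_2,v_6,v_7], [v_2,v_6,v_9], [v_3,v_7,v_8], [v_5,v_6,v_7], [v_5,v_6,v_9]
  3-simplices (2): [v_2,v_5,v_6,v_7], [v_2,v_5,v_6,v_9]

Hence C_0 ≅ Z^10, C_1 ≅ Z^20, C_2 ≅ Z^10, C_3 ≅ Z^2.

The boundary map ∂_1: C_1 → C_0 sends each edge [p,q] (with p < q) to q − p. For instance
  ∂[v_3,v_9] = [v_9] − [v_3].
This gives a 10×20 integer matrix of rank 9; reducing to Smith normal form yields diagonal entries (1,1,1,1,1,1,1,1,1).

Boundary ∂_2: C_2 → C_1 maps a triangle to the signed sum of its edges. For instance
  ∂[v_2,v_5,v_7] = [v_5,v_7] − [v_2,v_7] + [v_2,v_5],
  ∂[v_2,v_5,v_9] = [v_5,v_9] − [v_2,v_9] + [v_2,v_5].
The resulting 20×10 matrix has rank 8, and its Smith normal form has invariant factors (1,1,1,1,1,1,1,1).

Boundary ∂_3: C_3 → C_2 sends each 3-simplex σ to the alternating sum Σ_i (−1)^i (σ with its i-th vertex removed). For instance
  ∂[v_2,v_5,v_6,v_7] = [v_5,v_6,v_7] − [v_2,v_6,v_7] + [v_2,v_5,v_7] − [v_2,v_5,v_6],
  ∂[v_2,v_5,v_6,v_9] = [v_5,v_6,v_9] − [v_2,v_6,v_9] + [v_2,v_5,v_9] − [v_2,v_5,v_6].
The 10×2 boundary matrix has rank 2 and Smith normal form diag(1,1).

Computing H_k = (kernel of ∂_k) / (image of ∂_{k+1}):

  H_0: rank C_0 − rank ∂_1 = 10 − 9 = 1, and the invariant factors of ∂_1 are all 1, so H_0 ≅ Z.
  H_1: rank ker ∂_1 − rank ∂_2 = (20 − 9) − 8 = 3, and the invariant factors of ∂_2 are all 1, so H_1 ≅ Z^3.
  H_2: rank ker ∂_2 − rank ∂_3 = (10 − 8) − 2 = 0, and the invariant factors of ∂_3 are all 1, so H_2 ≅ 0.
  H_3: rank ker ∂_3 − rank ∂_4 = (2 − 2) − 0 = 0, and there is no ∂_4, so H_3 ≅ 0.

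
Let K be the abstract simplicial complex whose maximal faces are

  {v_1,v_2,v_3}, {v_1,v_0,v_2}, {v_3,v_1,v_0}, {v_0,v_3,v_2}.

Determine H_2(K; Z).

Order the vertices as v_0 < v_1 < v_2 < v_3. Listing each simplex with vertices in this order, K has dimension 2 with simplices:

  0-simplices (4): [v_0], [v_1], [v_2], [v_3]
  1-simplices (6): [v_0,v_1], [v_0,v_2], [v_0,v_3], [v_1,v_2], [v_1,v_3], [v_2,v_3]
  2-simplices (4): [v_0,v_1,v_2], [v_0,v_1,v_3], [v_0,v_2,v_3], [v_1,v_2,v_3]

so the chain groups are C_0 ≅ Z^4, C_1 ≅ Z^6, C_2 ≅ Z^4.

Boundary ∂_1: C_1 → C_0 is given by ∂[p,q] = [q] − [p]. For instance
  ∂[v_0,v_3] = [v_3] − [v_0].
The 4×6 boundary matrix has rank 3 and Smith normal form diag(1,1,1).

∂_2: C_2 → C_1 acts by ∂[p,q,r] = [q,r] − [p,r] + [p,q]. For instance
  ∂[v_1,v_2,v_3] = [v_2,v_3] − [v_1,v_3] + [v_1,v_2],
  ∂[v_0,v_1,v_3] = [v_1,v_3] − [v_0,v_3] + [v_0,v_1].
The resulting 6×4 matrix has rank 3, and its Smith normal form has invariant factors (1,1,1).

Now H_k = ker ∂_k / im ∂_{k+1}, so:

  H_2: rank ker ∂_2 − rank ∂_3 = (4 − 3) − 0 = 1, and there is no ∂_3, so H_2 = Z.

(K is a triangulation of the 2-sphere S^2.)

H_2 = Z.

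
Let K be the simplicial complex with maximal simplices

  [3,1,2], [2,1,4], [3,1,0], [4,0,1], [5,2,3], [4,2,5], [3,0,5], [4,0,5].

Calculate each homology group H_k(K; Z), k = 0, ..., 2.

H_0 = Z,  H_1 = 0,  H_2 = Z.

Take the total order 0 < 1 < 2 < 3 < 4 < 5 on the vertex set. Then K (dimension 2) consists of the simplices:

  0-simplices (6): [0], [1], [2], [3], [4], [5]
  1-simplices (12): [0,1], [0,3], [0,4], [0,5], [1,2], [1,3], [1,4], [2,3], [2,4], [2,5], [3,5], [4,5]
  2-simplices (8): [0,1,3], [0,1,4], [0,3,5], [0,4,5], [1,2,3], [1,2,4], [2,3,5], [2,4,5]

Hence C_0 ≅ Z^6, C_1 ≅ Z^12, C_2 ≅ Z^8.

Boundary ∂_1: C_1 → C_0 sends each edge [p,q] (with p < q) to q − p.
This gives a 6×12 integer matrix of rank 5; reducing to Smith normal form yields diagonal entries (1,1,1,1,1).

∂_2: C_2 → C_1 acts by ∂[p,q,r] = [q,r] − [p,r] + [p,q]. For instance
  ∂[0,4,5] = [4,5] − [0,5] + [0,4],
  ∂[2,3,5] = [3,5] − [2,5] + [2,3].
The resulting 12×8 matrix has rank 7, and its Smith normal form has invariant factors (1,1,1,1,1,1,1).

Reading off H_k = ker ∂_k / im ∂_{k+1}:

  H_0: rank C_0 − rank ∂_1 = 6 − 5 = 1, and the invariant factors of ∂_1 are all 1, so H_0 = Z.
  H_1: rank ker ∂_1 − rank ∂_2 = (12 − 5) − 7 = 0, and the invariant factors of ∂_2 are all 1, so H_1 = 0.
  H_2: rank ker ∂_2 − rank ∂_3 = (8 − 7) − 0 = 1, and there is no ∂_3, so H_2 = Z.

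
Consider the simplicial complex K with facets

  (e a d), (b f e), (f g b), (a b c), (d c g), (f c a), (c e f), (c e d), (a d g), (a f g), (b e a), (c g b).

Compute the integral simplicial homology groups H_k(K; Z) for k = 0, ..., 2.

H_0 = Z,  H_1 = Z/2Z,  H_2 = 0.

Take the total order a < b < c < d < e < f < g on the vertex set. Then K (dimension 2) consists of the simplices:

  0-simplices (7): a, b, c, d, e, f, g
  1-simplices (18): ab, ac, ad, ae, af, ag, bc, be, bf, bg, cd, ce, cf, cg, de, dg, ef, fg
  2-simplices (12): abc, abe, acf, ade, adg, afg, bcg, bef, bfg, cde, cdg, cef

so the chain groups are C_0 ≅ Z^7, C_1 ≅ Z^18, C_2 ≅ Z^12.

Boundary ∂_1: C_1 → C_0 maps an edge to its endpoints' difference, ∂[p,q] = q − p. For instance
  ∂af = f − a.
The resulting 7×18 matrix has rank 6, and its Smith normal form has invariant factors (1,1,1,1,1,1).

∂_2: C_2 → C_1 sends each 2-simplex [p,q,r] to [q,r] − [p,r] + [p,q]. For instance
  ∂ade = de − ae + ad,
  ∂adg = dg − ag + ad.
The resulting 18×12 matrix has rank 12, and its Smith normal form has invariant factors (1,1,1,1,1,1,1,1,1,1,1,2).

From H_k ≅ ker(∂_k) / im(∂_{k+1}) we obtain:

  H_0: rank C_0 − rank ∂_1 = 7 − 6 = 1, and the invariant factors of ∂_1 are all 1, so H_0 = Z.
  H_1: rank ker ∂_1 − rank ∂_2 = (18 − 6) − 12 = 0, and ∂_2 has invariant factor 2 > 1, so H_1 = Z/2Z.
  H_2: rank ker ∂_2 − rank ∂_3 = (12 − 12) − 0 = 0, and there is no ∂_3, so H_2 = 0.

As a check, the Euler characteristic is 7 − 18 + 12 = 1, which agrees with 1 − 0 + 0 = 1.
(K is a triangulation of the real projective plane RP^2.)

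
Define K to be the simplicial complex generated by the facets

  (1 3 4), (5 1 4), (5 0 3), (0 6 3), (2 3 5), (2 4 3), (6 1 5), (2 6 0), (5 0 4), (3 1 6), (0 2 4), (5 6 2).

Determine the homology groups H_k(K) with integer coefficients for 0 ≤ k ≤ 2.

H_0 ≅ Z,  H_1 ≅ Z/2,  H_2 = 0.

Fix the vertex order 0 < 1 < 2 < 3 < 4 < 5 < 6 and write every simplex with vertices in increasing order. Then dim K = 2 and the simplices of K are:

  0-simplices (7): [0], [1], [2], [3], [4], [5], [6]
  1-simplices (18): [0,2], [0,3], [0,4], [0,5], [0,6], [1,3], [1,4], [1,5], [1,6], [2,3], [2,4], [2,5], [2,6], [3,4], [3,5], [3,6], [4,5], [5,6]
  2-simplices (12): [0,2,4], [0,2,6], [0,3,5], [0,3,6], [0,4,5], [1,3,4], [1,3,6], [1,4,5], [1,5,6], [2,3,4], [2,3,5], [2,5,6]

so the chain groups are C_0 ≅ Z^7, C_1 ≅ Z^18, C_2 ≅ Z^12.

∂_1: C_1 → C_0 is given by ∂[p,q] = [q] − [p].
This gives a 7×18 integer matrix of rank 6; reducing to Smith normal form yields diagonal entries (1,1,1,1,1,1).

The boundary map ∂_2: C_2 → C_1 sends each 2-simplex [p,q,r] to [q,r] − [p,r] + [p,q]. For instance
  ∂[0,4,5] = [4,5] − [0,5] + [0,4],
  ∂[1,3,6] = [3,6] − [1,6] + [1,3].
As a 18×12 matrix over Z this has rank 12, with invariant factors (1,1,1,1,1,1,1,1,1,1,1,2).

Computing H_k = (kernel of ∂_k) / (image of ∂_{k+1}):

  H_0: rank C_0 − rank ∂_1 = 7 − 6 = 1, and the invariant factors of ∂_1 are all 1, so H_0 ≅ Z.
  H_1: rank ker ∂_1 − rank ∂_2 = (18 − 6) − 12 = 0, and ∂_2 has invariant factor 2 > 1, so H_1 ≅ Z/2.
  H_2: rank ker ∂_2 − rank ∂_3 = (12 − 12) − 0 = 0, and there is no ∂_3, so H_2 ≅ 0.

(K is a triangulation of the real projective plane RP^2.)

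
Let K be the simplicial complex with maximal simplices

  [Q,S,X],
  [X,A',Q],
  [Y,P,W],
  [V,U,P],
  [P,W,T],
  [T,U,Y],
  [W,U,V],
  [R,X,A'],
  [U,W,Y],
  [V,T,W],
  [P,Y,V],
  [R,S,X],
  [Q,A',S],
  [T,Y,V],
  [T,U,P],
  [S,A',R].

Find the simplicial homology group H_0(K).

Order the vertices as P < Q < R < S < T < U < V < W < X < Y < A'. Listing each simplex with vertices in this order, K has dimension 2 with simplices:

  0-simplices (11): [P], [Q], [R], [S], [T], [U], [V], [W], [X], [Y], [A']
  1-simplices (24): (24 of them)
  2-simplices (16): [P,T,U], [P,T,W], [P,U,V], [P,V,Y], [P,W,Y], [Q,S,X], [Q,S,A'], [Q,X,A'], [R,S,X], [R,S,A'], [R,X,A'], [T,U,Y], [T,V,W], [T,V,Y], [U,V,W], [U,W,Y]

so the chain groups are C_0 ≅ Z^11, C_1 ≅ Z^24, C_2 ≅ Z^16.

∂_1: C_1 → C_0 is given by ∂[p,q] = [q] − [p].
The 11×24 boundary matrix has rank 9 and Smith normal form diag(1,1,1,1,1,1,1,1,1).

The boundary map ∂_2: C_2 → C_1 maps a triangle to the signed sum of its edges. For instance
  ∂[T,U,Y] = [U,Y] − [T,Y] + [T,U],
  ∂[P,V,Y] = [V,Y] − [P,Y] + [P,V].
As a 24×16 matrix over Z this has rank 15, with invariant factors (1,1,1,1,1,1,1,1,1,1,1,1,1,1,2).

From H_k ≅ ker(∂_k) / im(∂_{k+1}) we obtain:

  H_0: rank C_0 − rank ∂_1 = 11 − 9 = 2, and the invariant factors of ∂_1 are all 1, so H_0 ≅ Z^2.

(K is a triangulation of the disjoint union of the 2-sphere S^2 and the real projective plane RP^2.)

H_0 ≅ Z^2.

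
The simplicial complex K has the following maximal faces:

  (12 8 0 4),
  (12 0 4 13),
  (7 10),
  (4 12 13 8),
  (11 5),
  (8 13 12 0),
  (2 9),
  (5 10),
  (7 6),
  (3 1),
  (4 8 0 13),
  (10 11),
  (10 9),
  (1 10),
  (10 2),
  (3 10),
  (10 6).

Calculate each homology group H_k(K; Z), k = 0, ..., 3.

Take the total order 0 < 1 < 2 < 3 < 4 < 5 < 6 < 7 < 8 < 9 < 10 < 11 < 12 < 13 on the vertex set. Then K (dimension 3) consists of the simplices:

  0-simplices (14): [0], [1], [2], [3], [4], [5], [6], [7], [8], [9], [10], [11], [12], [13]
  1-simplices (22): (22 of them)
  2-simplices (10): [0,4,8], [0,4,12], [0,4,13], [0,8,12], [0,8,13], [0,12,13], [4,8,12], [4,8,13], [4,12,13], [8,12,13]
  3-simplices (5): [0,4,8,12], [0,4,8,13], [0,4,12,13], [0,8,12,13], [4,8,12,13]

Hence C_0 ≅ Z^14, C_1 ≅ Z^22, C_2 ≅ Z^10, C_3 ≅ Z^5.

∂_1: C_1 → C_0 maps an edge to its endpoints' difference, ∂[p,q] = q − p. For instance
  ∂[0,4] = [4] − [0].
The 14×22 boundary matrix has rank 12 and Smith normal form diag(1,1,1,1,1,1,1,1,1,1,1,1).

∂_2: C_2 → C_1 maps a triangle to the signed sum of its edges. For instance
  ∂[0,4,13] = [4,13] − [0,13] + [0,4],
  ∂[4,8,13] = [8,13] − [4,13] + [4,8].
As a 22×10 matrix over Z this has rank 6, with invariant factors (1,1,1,1,1,1).

∂_3: C_3 → C_2 sends each 3-simplex σ to the alternating sum Σ_i (−1)^i (σ with its i-th vertex removed). For instance
  ∂[0,4,8,13] = [4,8,13] − [0,8,13] + [0,4,13] − [0,4,8],
  ∂[0,4,12,13] = [4,12,13] − [0,12,13] + [0,4,13] − [0,4,12].
The 10×5 boundary matrix has rank 4 and Smith normal form diag(1,1,1,1).

Reading off H_k = ker ∂_k / im ∂_{k+1}:

  H_0: rank C_0 − rank ∂_1 = 14 − 12 = 2, and the invariant factors of ∂_1 are all 1, so H_0 ≅ Z^2.
  H_1: rank ker ∂_1 − rank ∂_2 = (22 − 12) − 6 = 4, and the invariant factors of ∂_2 are all 1, so H_1 ≅ Z^4.
  H_2: rank ker ∂_2 − rank ∂_3 = (10 − 6) − 4 = 0, and the invariant factors of ∂_3 are all 1, so H_2 ≅ 0.
  H_3: rank ker ∂_3 − rank ∂_4 = (5 − 4) − 0 = 1, and there is no ∂_4, so H_3 ≅ Z.

H_0 ≅ Z^2,  H_1 ≅ Z^4,  H_2 = 0,  H_3 ≅ Z.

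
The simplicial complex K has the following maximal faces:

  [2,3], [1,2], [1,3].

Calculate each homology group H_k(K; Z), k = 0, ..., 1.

K has 3 vertices, 3 edges.
rank ∂_0 = 0, rank ∂_1 = 2 ⇒ b_0 = 3 − 0 − 2 = 1; all invariant factors of ∂_1 are 1 so no torsion. So H_0 = Z.
rank ∂_1 = 2, rank ∂_2 = 0 ⇒ b_1 = 3 − 2 − 0 = 1. So H_1 = Z.

H_0 = Z,  H_1 = Z.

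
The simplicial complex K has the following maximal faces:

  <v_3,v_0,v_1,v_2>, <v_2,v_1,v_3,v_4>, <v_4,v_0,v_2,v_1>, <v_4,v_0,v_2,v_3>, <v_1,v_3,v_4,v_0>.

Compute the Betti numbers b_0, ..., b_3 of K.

We work with the vertex ordering v_0 < v_1 < v_2 < v_3 < v_4. The simplices of K, each written with vertices in increasing order, are:

  0-simplices (5): [v_0], [v_1], [v_2], [v_3], [v_4]
  1-simplices (10): [v_0,v_1], [v_0,v_2], [v_0,v_3], [v_0,v_4], [v_1,v_2], [v_1,v_3], [v_1,v_4], [v_2,v_3], [v_2,v_4], [v_3,v_4]
  2-simplices (10): [v_0,v_1,v_2], [v_0,v_1,v_3], [v_0,v_1,v_4], [v_0,v_2,v_3], [v_0,v_2,v_4], [v_0,v_3,v_4], [v_1,v_2,v_3], [v_1,v_2,v_4], [v_1,v_3,v_4], [v_2,v_3,v_4]
  3-simplices (5): [v_0,v_1,v_2,v_3], [v_0,v_1,v_2,v_4], [v_0,v_1,v_3,v_4], [v_0,v_2,v_3,v_4], [v_1,v_2,v_3,v_4]

so the chain groups are C_0 ≅ Z^5, C_1 ≅ Z^10, C_2 ≅ Z^10, C_3 ≅ Z^5.

∂_1: C_1 → C_0 is given by ∂[p,q] = [q] − [p].
The resulting 5×10 matrix has rank 4, and its Smith normal form has invariant factors (1,1,1,1).

Boundary ∂_2: C_2 → C_1 maps a triangle to the signed sum of its edges. For instance
  ∂[v_0,v_2,v_4] = [v_2,v_4] − [v_0,v_4] + [v_0,v_2],
  ∂[v_0,v_3,v_4] = [v_3,v_4] − [v_0,v_4] + [v_0,v_3].
The resulting 10×10 matrix has rank 6, and its Smith normal form has invariant factors (1,1,1,1,1,1).

The boundary map ∂_3: C_3 → C_2 sends each 3-simplex σ to the alternating sum Σ_i (−1)^i (σ with its i-th vertex removed). For instance
  ∂[v_0,v_1,v_3,v_4] = [v_1,v_3,v_4] − [v_0,v_3,v_4] + [v_0,v_1,v_4] − [v_0,v_1,v_3],
  ∂[v_0,v_1,v_2,v_3] = [v_1,v_2,v_3] − [v_0,v_2,v_3] + [v_0,v_1,v_3] − [v_0,v_1,v_2].
As a 10×5 matrix over Z this has rank 4, with invariant factors (1,1,1,1).

Now H_k = ker ∂_k / im ∂_{k+1}, so:

  H_0: rank C_0 − rank ∂_1 = 5 − 4 = 1, and the invariant factors of ∂_1 are all 1, so H_0 ≅ Z.
  H_1: rank ker ∂_1 − rank ∂_2 = (10 − 4) − 6 = 0, and the invariant factors of ∂_2 are all 1, so H_1 ≅ 0.
  H_2: rank ker ∂_2 − rank ∂_3 = (10 − 6) − 4 = 0, and the invariant factors of ∂_3 are all 1, so H_2 ≅ 0.
  H_3: rank ker ∂_3 − rank ∂_4 = (5 − 4) − 0 = 1, and there is no ∂_4, so H_3 ≅ Z.

As a check, the Euler characteristic is 5 − 10 + 10 − 5 = 0, which agrees with 1 − 0 + 0 − 1 = 0.

Hence the Betti numbers are b_0 = 1, b_1 = 0, b_2 = 0, b_3 = 1.

b_0 = 1, b_1 = 0, b_2 = 0, b_3 = 1.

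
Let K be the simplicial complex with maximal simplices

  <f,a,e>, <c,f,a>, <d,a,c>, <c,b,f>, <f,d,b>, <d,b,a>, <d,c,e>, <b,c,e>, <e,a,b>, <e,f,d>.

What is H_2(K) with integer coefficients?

H_2 ≅ 0.

Take the total order a < b < c < d < e < f on the vertex set. Then K (dimension 2) consists of the simplices:

  0-simplices (6): a, b, c, d, e, f
  1-simplices (15): ab, ac, ad, ae, af, bc, bd, be, bf, cd, ce, cf, de, df, ef
  2-simplices (10): abd, abe, acd, acf, aef, bce, bcf, bdf, cde, def

giving chain groups C_0 ≅ Z^6, C_1 ≅ Z^15, C_2 ≅ Z^10.

∂_1: C_1 → C_0 maps an edge to its endpoints' difference, ∂[p,q] = q − p. For instance
  ∂df = f − d.
This gives a 6×15 integer matrix of rank 5; reducing to Smith normal form yields diagonal entries (1,1,1,1,1).

∂_2: C_2 → C_1 maps a triangle to the signed sum of its edges. For instance
  ∂abe = be − ae + ab,
  ∂acd = cd − ad + ac.
The 15×10 boundary matrix has rank 10 and Smith normal form diag(1,1,1,1,1,1,1,1,1,2).

From H_k ≅ ker(∂_k) / im(∂_{k+1}) we obtain:

  H_2: rank ker ∂_2 − rank ∂_3 = (10 − 10) − 0 = 0, and there is no ∂_3, so H_2 ≅ 0.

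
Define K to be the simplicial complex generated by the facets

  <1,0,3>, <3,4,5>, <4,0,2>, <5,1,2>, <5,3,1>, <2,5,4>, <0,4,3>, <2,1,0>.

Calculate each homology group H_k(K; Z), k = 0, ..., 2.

H_0 = Z,  H_1 = 0,  H_2 = Z.

We work with the vertex ordering 0 < 1 < 2 < 3 < 4 < 5. The simplices of K, each written with vertices in increasing order, are:

  0-simplices (6): [0], [1], [2], [3], [4], [5]
  1-simplices (12): [0,1], [0,2], [0,3], [0,4], [1,2], [1,3], [1,5], [2,4], [2,5], [3,4], [3,5], [4,5]
  2-simplices (8): [0,1,2], [0,1,3], [0,2,4], [0,3,4], [1,2,5], [1,3,5], [2,4,5], [3,4,5]

so the chain groups are C_0 ≅ Z^6, C_1 ≅ Z^12, C_2 ≅ Z^8.

The boundary map ∂_1: C_1 → C_0 is given by ∂[p,q] = [q] − [p]. For instance
  ∂[0,1] = [1] − [0].
The resulting 6×12 matrix has rank 5, and its Smith normal form has invariant factors (1,1,1,1,1).

∂_2: C_2 → C_1 acts by ∂[p,q,r] = [q,r] − [p,r] + [p,q]. For instance
  ∂[0,1,2] = [1,2] − [0,2] + [0,1],
  ∂[0,1,3] = [1,3] − [0,3] + [0,1].
This gives a 12×8 integer matrix of rank 7; reducing to Smith normal form yields diagonal entries (1,1,1,1,1,1,1).

Computing H_k = (kernel of ∂_k) / (image of ∂_{k+1}):

  H_0: rank C_0 − rank ∂_1 = 6 − 5 = 1, and the invariant factors of ∂_1 are all 1, so H_0 = Z.
  H_1: rank ker ∂_1 − rank ∂_2 = (12 − 5) − 7 = 0, and the invariant factors of ∂_2 are all 1, so H_1 = 0.
  H_2: rank ker ∂_2 − rank ∂_3 = (8 − 7) − 0 = 1, and there is no ∂_3, so H_2 = Z.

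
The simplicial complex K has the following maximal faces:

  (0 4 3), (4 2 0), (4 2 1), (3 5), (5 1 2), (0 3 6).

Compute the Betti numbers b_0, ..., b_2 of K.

Order the vertices as 0 < 1 < 2 < 3 < 4 < 5 < 6. Listing each simplex with vertices in this order, K has dimension 2 with simplices:

  0-simplices (7): [0], [1], [2], [3], [4], [5], [6]
  1-simplices (12): [0,2], [0,3], [0,4], [0,6], [1,2], [1,4], [1,5], [2,4], [2,5], [3,4], [3,5], [3,6]
  2-simplices (5): [0,2,4], [0,3,4], [0,3,6], [1,2,4], [1,2,5]

so the chain groups are C_0 ≅ Z^7, C_1 ≅ Z^12, C_2 ≅ Z^5.

∂_1: C_1 → C_0 sends each edge [p,q] (with p < q) to q − p.
The 7×12 boundary matrix has rank 6 and Smith normal form diag(1,1,1,1,1,1).

The boundary map ∂_2: C_2 → C_1 acts by ∂[p,q,r] = [q,r] − [p,r] + [p,q]. For instance
  ∂[0,3,6] = [3,6] − [0,6] + [0,3],
  ∂[1,2,5] = [2,5] − [1,5] + [1,2].
This gives a 12×5 integer matrix of rank 5; reducing to Smith normal form yields diagonal entries (1,1,1,1,1).

Now H_k = ker ∂_k / im ∂_{k+1}, so:

  H_0: rank C_0 − rank ∂_1 = 7 − 6 = 1, and the invariant factors of ∂_1 are all 1, so H_0 ≅ Z.
  H_1: rank ker ∂_1 − rank ∂_2 = (12 − 6) − 5 = 1, and the invariant factors of ∂_2 are all 1, so H_1 ≅ Z.
  H_2: rank ker ∂_2 − rank ∂_3 = (5 − 5) − 0 = 0, and there is no ∂_3, so H_2 ≅ 0.

Hence the Betti numbers are b_0 = 1, b_1 = 1, b_2 = 0.

b_0 = 1, b_1 = 1, b_2 = 0.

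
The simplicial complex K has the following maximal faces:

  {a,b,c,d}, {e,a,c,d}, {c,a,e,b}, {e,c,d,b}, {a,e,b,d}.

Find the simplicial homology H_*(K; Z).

H_0 = Z,  H_1 = 0,  H_2 = 0,  H_3 = Z.

Take the total order a < b < c < d < e on the vertex set. Then K (dimension 3) consists of the simplices:

  0-simplices (5): a, b, c, d, e
  1-simplices (10): ab, ac, ad, ae, bc, bd, be, cd, ce, de
  2-simplices (10): abc, abd, abe, acd, ace, ade, bcd, bce, bde, cde
  3-simplices (5): abcd, abce, abde, acde, bcde

Hence C_0 ≅ Z^5, C_1 ≅ Z^10, C_2 ≅ Z^10, C_3 ≅ Z^5.

∂_1: C_1 → C_0 sends each edge [p,q] (with p < q) to q − p.
This gives a 5×10 integer matrix of rank 4; reducing to Smith normal form yields diagonal entries (1,1,1,1).

Boundary ∂_2: C_2 → C_1 maps a triangle to the signed sum of its edges. For instance
  ∂acd = cd − ad + ac,
  ∂abd = bd − ad + ab.
As a 10×10 matrix over Z this has rank 6, with invariant factors (1,1,1,1,1,1).

Boundary ∂_3: C_3 → C_2 sends each 3-simplex σ to the alternating sum Σ_i (−1)^i (σ with its i-th vertex removed). For instance
  ∂abcd = bcd − acd + abd − abc,
  ∂abde = bde − ade + abe − abd.
The 10×5 boundary matrix has rank 4 and Smith normal form diag(1,1,1,1).

Reading off H_k = ker ∂_k / im ∂_{k+1}:

  H_0: rank C_0 − rank ∂_1 = 5 − 4 = 1, and the invariant factors of ∂_1 are all 1, so H_0 = Z.
  H_1: rank ker ∂_1 − rank ∂_2 = (10 − 4) − 6 = 0, and the invariant factors of ∂_2 are all 1, so H_1 = 0.
  H_2: rank ker ∂_2 − rank ∂_3 = (10 − 6) − 4 = 0, and the invariant factors of ∂_3 are all 1, so H_2 = 0.
  H_3: rank ker ∂_3 − rank ∂_4 = (5 − 4) − 0 = 1, and there is no ∂_4, so H_3 = Z.

(K is a triangulation of the 3-sphere S^3.)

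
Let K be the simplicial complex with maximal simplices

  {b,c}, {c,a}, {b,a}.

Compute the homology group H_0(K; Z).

Order the vertices as a < b < c. Listing each simplex with vertices in this order, K has dimension 1 with simplices:

  0-simplices (3): a, b, c
  1-simplices (3): ab, ac, bc

giving chain groups C_0 ≅ Z^3, C_1 ≅ Z^3.

Boundary ∂_1: C_1 → C_0 maps an edge to its endpoints' difference, ∂[p,q] = q − p. For instance
  ∂ab = b − a.
This gives a 3×3 integer matrix of rank 2; reducing to Smith normal form yields diagonal entries (1,1).

Reading off H_k = ker ∂_k / im ∂_{k+1}:

  H_0: rank C_0 − rank ∂_1 = 3 − 2 = 1, and the invariant factors of ∂_1 are all 1, so H_0 = Z.

H_0 = Z.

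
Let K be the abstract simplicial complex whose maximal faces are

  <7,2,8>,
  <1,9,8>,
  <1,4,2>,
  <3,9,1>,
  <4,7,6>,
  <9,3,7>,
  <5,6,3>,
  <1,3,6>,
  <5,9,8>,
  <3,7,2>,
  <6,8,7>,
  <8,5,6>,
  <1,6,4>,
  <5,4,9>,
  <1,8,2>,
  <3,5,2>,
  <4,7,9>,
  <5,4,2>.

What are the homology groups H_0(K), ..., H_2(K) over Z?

K has 9 vertices, 27 edges, 18 triangles.
rank ∂_0 = 0, rank ∂_1 = 8 ⇒ b_0 = 9 − 0 − 8 = 1; all invariant factors of ∂_1 are 1 so no torsion. So H_0 = Z.
rank ∂_1 = 8, rank ∂_2 = 17 ⇒ b_1 = 27 − 8 − 17 = 2; all invariant factors of ∂_2 are 1 so no torsion. So H_1 = Z^2.
rank ∂_2 = 17, rank ∂_3 = 0 ⇒ b_2 = 18 − 17 − 0 = 1. So H_2 = Z.

H_0 ≅ Z,  H_1 ≅ Z^2,  H_2 ≅ Z.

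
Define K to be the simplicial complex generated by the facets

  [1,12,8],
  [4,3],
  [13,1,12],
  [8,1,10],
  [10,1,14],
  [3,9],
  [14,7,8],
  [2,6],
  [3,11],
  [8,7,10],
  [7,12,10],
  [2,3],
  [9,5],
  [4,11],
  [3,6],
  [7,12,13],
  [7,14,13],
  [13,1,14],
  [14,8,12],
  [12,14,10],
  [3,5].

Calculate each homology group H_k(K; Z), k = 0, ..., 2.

H_0 = Z^2,  H_1 = Z^3 ⊕ Z/2Z,  H_2 = 0.

K has 14 vertices, 27 edges, 12 triangles.
rank ∂_0 = 0, rank ∂_1 = 12 ⇒ b_0 = 14 − 0 − 12 = 2; all invariant factors of ∂_1 are 1 so no torsion. So H_0 = Z^2.
rank ∂_1 = 12, rank ∂_2 = 12 ⇒ b_1 = 27 − 12 − 12 = 3; ∂_2 has invariant factor(s) [2] giving torsion. So H_1 = Z^3 ⊕ Z/2Z.
rank ∂_2 = 12, rank ∂_3 = 0 ⇒ b_2 = 12 − 12 − 0 = 0. So H_2 = 0.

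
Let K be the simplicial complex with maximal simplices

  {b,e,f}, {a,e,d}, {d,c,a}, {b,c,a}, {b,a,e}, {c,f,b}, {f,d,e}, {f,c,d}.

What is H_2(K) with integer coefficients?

Order the vertices as a < b < c < d < e < f. Listing each simplex with vertices in this order, K has dimension 2 with simplices:

  0-simplices (6): a, b, c, d, e, f
  1-simplices (12): ab, ac, ad, ae, bc, be, bf, cd, cf, de, df, ef
  2-simplices (8): abc, abe, acd, ade, bcf, bef, cdf, def

so the chain groups are C_0 ≅ Z^6, C_1 ≅ Z^12, C_2 ≅ Z^8.

Boundary ∂_1: C_1 → C_0 sends each edge [p,q] (with p < q) to q − p.
This gives a 6×12 integer matrix of rank 5; reducing to Smith normal form yields diagonal entries (1,1,1,1,1).

The boundary map ∂_2: C_2 → C_1 sends each 2-simplex [p,q,r] to [q,r] − [p,r] + [p,q]. For instance
  ∂def = ef − df + de,
  ∂bcf = cf − bf + bc.
The resulting 12×8 matrix has rank 7, and its Smith normal form has invariant factors (1,1,1,1,1,1,1).

Reading off H_k = ker ∂_k / im ∂_{k+1}:

  H_2: rank ker ∂_2 − rank ∂_3 = (8 − 7) − 0 = 1, and there is no ∂_3, so H_2 = Z.

(K is a triangulation of the 2-sphere S^2.)

H_2 = Z.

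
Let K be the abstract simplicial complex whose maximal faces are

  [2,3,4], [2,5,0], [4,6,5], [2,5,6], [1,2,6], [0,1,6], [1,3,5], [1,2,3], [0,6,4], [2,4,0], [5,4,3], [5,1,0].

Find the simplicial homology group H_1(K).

We work with the vertex ordering 0 < 1 < 2 < 3 < 4 < 5 < 6. The simplices of K, each written with vertices in increasing order, are:

  0-simplices (7): [0], [1], [2], [3], [4], [5], [6]
  1-simplices (18): [0,1], [0,2], [0,4], [0,5], [0,6], [1,2], [1,3], [1,5], [1,6], [2,3], [2,4], [2,5], [2,6], [3,4], [3,5], [4,5], [4,6], [5,6]
  2-simplices (12): [0,1,5], [0,1,6], [0,2,4], [0,2,5], [0,4,6], [1,2,3], [1,2,6], [1,3,5], [2,3,4], [2,5,6], [3,4,5], [4,5,6]

giving chain groups C_0 ≅ Z^7, C_1 ≅ Z^18, C_2 ≅ Z^12.

∂_1: C_1 → C_0 sends each edge [p,q] (with p < q) to q − p. For instance
  ∂[0,4] = [4] − [0].
This gives a 7×18 integer matrix of rank 6; reducing to Smith normal form yields diagonal entries (1,1,1,1,1,1).

∂_2: C_2 → C_1 sends each 2-simplex [p,q,r] to [q,r] − [p,r] + [p,q]. For instance
  ∂[1,2,3] = [2,3] − [1,3] + [1,2],
  ∂[0,1,6] = [1,6] − [0,6] + [0,1].
The 18×12 boundary matrix has rank 12 and Smith normal form diag(1,1,1,1,1,1,1,1,1,1,1,2).

From H_k ≅ ker(∂_k) / im(∂_{k+1}) we obtain:

  H_1: rank ker ∂_1 − rank ∂_2 = (18 − 6) − 12 = 0, and ∂_2 has invariant factor 2 > 1, so H_1 ≅ Z/2.

H_1 ≅ Z/2.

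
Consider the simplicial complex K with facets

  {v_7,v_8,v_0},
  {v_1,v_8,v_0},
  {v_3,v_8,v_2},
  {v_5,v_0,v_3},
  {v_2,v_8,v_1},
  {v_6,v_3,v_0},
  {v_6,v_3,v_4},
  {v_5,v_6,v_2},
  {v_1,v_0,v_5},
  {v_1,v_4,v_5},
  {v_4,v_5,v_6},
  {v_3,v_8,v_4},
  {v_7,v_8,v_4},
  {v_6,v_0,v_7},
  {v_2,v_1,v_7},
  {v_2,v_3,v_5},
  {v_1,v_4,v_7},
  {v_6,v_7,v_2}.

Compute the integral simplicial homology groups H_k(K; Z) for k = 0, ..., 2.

H_0 = Z,  H_1 = Z ⊕ Z/2,  H_2 = 0.

We work with the vertex ordering v_0 < v_1 < v_2 < v_3 < v_4 < v_5 < v_6 < v_7 < v_8. The simplices of K, each written with vertices in increasing order, are:

  0-simplices (9): [v_0], [v_1], [v_2], [v_3], [v_4], [v_5], [v_6], [v_7], [v_8]
  1-simplices (27): (27 of them)
  2-simplices (18): (18 of them)

giving chain groups C_0 ≅ Z^9, C_1 ≅ Z^27, C_2 ≅ Z^18.

Boundary ∂_1: C_1 → C_0 maps an edge to its endpoints' difference, ∂[p,q] = q − p.
The resulting 9×27 matrix has rank 8, and its Smith normal form has invariant factors (1,1,1,1,1,1,1,1).

∂_2: C_2 → C_1 maps a triangle to the signed sum of its edges. For instance
  ∂[v_1,v_2,v_8] = [v_2,v_8] − [v_1,v_8] + [v_1,v_2],
  ∂[v_3,v_4,v_8] = [v_4,v_8] − [v_3,v_8] + [v_3,v_4].
As a 27×18 matrix over Z this has rank 18, with invariant factors (1,1,1,1,1,1,1,1,1,1,1,1,1,1,1,1,1,2).

Now H_k = ker ∂_k / im ∂_{k+1}, so:

  H_0: rank C_0 − rank ∂_1 = 9 − 8 = 1, and the invariant factors of ∂_1 are all 1, so H_0 = Z.
  H_1: rank ker ∂_1 − rank ∂_2 = (27 − 8) − 18 = 1, and ∂_2 has invariant factor 2 > 1, so H_1 = Z ⊕ Z/2.
  H_2: rank ker ∂_2 − rank ∂_3 = (18 − 18) − 0 = 0, and there is no ∂_3, so H_2 = 0.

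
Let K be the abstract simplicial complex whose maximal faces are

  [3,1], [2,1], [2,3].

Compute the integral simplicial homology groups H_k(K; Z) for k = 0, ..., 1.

K has 3 vertices, 3 edges.
rank ∂_0 = 0, rank ∂_1 = 2 ⇒ b_0 = 3 − 0 − 2 = 1; all invariant factors of ∂_1 are 1 so no torsion. So H_0 = Z.
rank ∂_1 = 2, rank ∂_2 = 0 ⇒ b_1 = 3 − 2 − 0 = 1. So H_1 = Z.

H_0 = Z,  H_1 = Z.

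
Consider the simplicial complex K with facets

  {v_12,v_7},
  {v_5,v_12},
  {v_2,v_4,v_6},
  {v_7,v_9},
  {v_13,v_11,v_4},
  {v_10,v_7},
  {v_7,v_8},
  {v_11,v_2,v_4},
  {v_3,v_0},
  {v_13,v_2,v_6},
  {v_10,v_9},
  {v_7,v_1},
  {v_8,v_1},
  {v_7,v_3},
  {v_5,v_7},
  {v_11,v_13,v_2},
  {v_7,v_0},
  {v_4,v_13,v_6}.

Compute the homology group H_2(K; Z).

Take the total order v_0 < v_1 < v_2 < v_3 < v_4 < v_5 < v_6 < v_7 < v_8 < v_9 < v_10 < v_11 < v_12 < v_13 on the vertex set. Then K (dimension 2) consists of the simplices:

  0-simplices (14): [v_0], [v_1], [v_2], [v_3], [v_4], [v_5], [v_6], [v_7], [v_8], [v_9], [v_10], [v_11], [v_12], [v_13]
  1-simplices (21): (21 of them)
  2-simplices (6): [v_2,v_4,v_6], [v_2,v_4,v_11], [v_2,v_6,v_13], [v_2,v_11,v_13], [v_4,v_6,v_13], [v_4,v_11,v_13]

giving chain groups C_0 ≅ Z^14, C_1 ≅ Z^21, C_2 ≅ Z^6.

∂_1: C_1 → C_0 maps an edge to its endpoints' difference, ∂[p,q] = q − p.
The resulting 14×21 matrix has rank 12, and its Smith normal form has invariant factors (1,1,1,1,1,1,1,1,1,1,1,1).

Boundary ∂_2: C_2 → C_1 sends each 2-simplex [p,q,r] to [q,r] − [p,r] + [p,q]. For instance
  ∂[v_4,v_11,v_13] = [v_11,v_13] − [v_4,v_13] + [v_4,v_11],
  ∂[v_2,v_4,v_6] = [v_4,v_6] − [v_2,v_6] + [v_2,v_4].
This gives a 21×6 integer matrix of rank 5; reducing to Smith normal form yields diagonal entries (1,1,1,1,1).

Now H_k = ker ∂_k / im ∂_{k+1}, so:

  H_2: rank ker ∂_2 − rank ∂_3 = (6 − 5) − 0 = 1, and there is no ∂_3, so H_2 ≅ Z.

H_2 = Z.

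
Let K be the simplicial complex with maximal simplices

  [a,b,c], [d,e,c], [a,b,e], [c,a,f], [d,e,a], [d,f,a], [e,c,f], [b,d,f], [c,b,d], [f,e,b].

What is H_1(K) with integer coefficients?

K has 6 vertices, 15 edges, 10 triangles.
rank ∂_1 = 5, rank ∂_2 = 10 ⇒ b_1 = 15 − 5 − 10 = 0; ∂_2 has invariant factor(s) [2] giving torsion. So H_1 = Z/2.

H_1 = Z/2.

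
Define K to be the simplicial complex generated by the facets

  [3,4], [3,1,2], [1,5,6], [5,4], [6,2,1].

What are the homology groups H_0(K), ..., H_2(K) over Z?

H_0 = Z,  H_1 = Z,  H_2 = 0.

We work with the vertex ordering 1 < 2 < 3 < 4 < 5 < 6. The simplices of K, each written with vertices in increasing order, are:

  0-simplices (6): [1], [2], [3], [4], [5], [6]
  1-simplices (9): [1,2], [1,3], [1,5], [1,6], [2,3], [2,6], [3,4], [4,5], [5,6]
  2-simplices (3): [1,2,3], [1,2,6], [1,5,6]

giving chain groups C_0 ≅ Z^6, C_1 ≅ Z^9, C_2 ≅ Z^3.

∂_1: C_1 → C_0 maps an edge to its endpoints' difference, ∂[p,q] = q − p. For instance
  ∂[1,3] = [3] − [1].
As a 6×9 matrix over Z this has rank 5, with invariant factors (1,1,1,1,1).

The boundary map ∂_2: C_2 → C_1 acts by ∂[p,q,r] = [q,r] − [p,r] + [p,q]. For instance
  ∂[1,5,6] = [5,6] − [1,6] + [1,5],
  ∂[1,2,6] = [2,6] − [1,6] + [1,2].
The resulting 9×3 matrix has rank 3, and its Smith normal form has invariant factors (1,1,1).

From H_k ≅ ker(∂_k) / im(∂_{k+1}) we obtain:

  H_0: rank C_0 − rank ∂_1 = 6 − 5 = 1, and the invariant factors of ∂_1 are all 1, so H_0 ≅ Z.
  H_1: rank ker ∂_1 − rank ∂_2 = (9 − 5) − 3 = 1, and the invariant factors of ∂_2 are all 1, so H_1 ≅ Z.
  H_2: rank ker ∂_2 − rank ∂_3 = (3 − 3) − 0 = 0, and there is no ∂_3, so H_2 ≅ 0.

As a check, the Euler characteristic is 6 − 9 + 3 = 0, which agrees with 1 − 1 + 0 = 0.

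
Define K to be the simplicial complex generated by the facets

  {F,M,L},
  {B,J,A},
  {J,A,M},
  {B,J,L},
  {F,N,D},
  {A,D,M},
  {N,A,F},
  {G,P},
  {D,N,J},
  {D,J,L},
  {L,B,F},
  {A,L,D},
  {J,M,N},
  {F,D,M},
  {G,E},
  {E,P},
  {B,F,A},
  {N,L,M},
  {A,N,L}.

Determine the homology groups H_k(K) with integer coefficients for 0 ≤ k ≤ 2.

H_0 = Z^2,  H_1 = Z^3,  H_2 = Z.

Order the vertices as A < B < D < E < F < G < J < L < M < N < P. Listing each simplex with vertices in this order, K has dimension 2 with simplices:

  0-simplices (11): A, B, D, E, F, G, J, L, M, N, P
  1-simplices (27): AB, AD, AF, AJ, AL, AM, AN, BF, BJ, BL, DF, DJ, DL, DM, DN, EG, EP, FL, FM, FN, GP, JL, JM, JN, LM, LN, MN
  2-simplices (16): ABF, ABJ, ADL, ADM, AFN, AJM, ALN, BFL, BJL, DFM, DFN, DJL, DJN, FLM, JMN, LMN

so the chain groups are C_0 ≅ Z^11, C_1 ≅ Z^27, C_2 ≅ Z^16.

∂_1: C_1 → C_0 sends each edge [p,q] (with p < q) to q − p.
The resulting 11×27 matrix has rank 9, and its Smith normal form has invariant factors (1,1,1,1,1,1,1,1,1).

Boundary ∂_2: C_2 → C_1 sends each 2-simplex [p,q,r] to [q,r] − [p,r] + [p,q]. For instance
  ∂AJM = JM − AM + AJ,
  ∂LMN = MN − LN + LM.
As a 27×16 matrix over Z this has rank 15, with invariant factors (1,1,1,1,1,1,1,1,1,1,1,1,1,1,1).

Now H_k = ker ∂_k / im ∂_{k+1}, so:

  H_0: rank C_0 − rank ∂_1 = 11 − 9 = 2, and the invariant factors of ∂_1 are all 1, so H_0 = Z^2.
  H_1: rank ker ∂_1 − rank ∂_2 = (27 − 9) − 15 = 3, and the invariant factors of ∂_2 are all 1, so H_1 = Z^3.
  H_2: rank ker ∂_2 − rank ∂_3 = (16 − 15) − 0 = 1, and there is no ∂_3, so H_2 = Z.

(K is a triangulation of the disjoint union of the torus T^2 and the circle S^1.)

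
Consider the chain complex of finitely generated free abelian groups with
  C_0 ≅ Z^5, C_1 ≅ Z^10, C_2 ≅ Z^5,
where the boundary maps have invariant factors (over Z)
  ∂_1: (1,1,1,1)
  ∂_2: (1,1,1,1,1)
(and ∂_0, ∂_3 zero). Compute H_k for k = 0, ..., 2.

H_0: b_0 = 5 − 0 − 4 = 1; torsion from ∂_1 factors > 1: none. So H_0 = Z.
H_1: b_1 = 10 − 4 − 5 = 1; torsion from ∂_2 factors > 1: none. So H_1 = Z.
H_2: b_2 = 5 − 5 − 0 = 0; torsion from ∂_3 factors > 1: none. So H_2 = 0.

H_0 = Z,  H_1 = Z,  H_2 = 0.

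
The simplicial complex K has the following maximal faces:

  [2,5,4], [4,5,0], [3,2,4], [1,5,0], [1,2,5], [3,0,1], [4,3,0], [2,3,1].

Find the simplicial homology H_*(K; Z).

Order the vertices as 0 < 1 < 2 < 3 < 4 < 5. Listing each simplex with vertices in this order, K has dimension 2 with simplices:

  0-simplices (6): [0], [1], [2], [3], [4], [5]
  1-simplices (12): [0,1], [0,3], [0,4], [0,5], [1,2], [1,3], [1,5], [2,3], [2,4], [2,5], [3,4], [4,5]
  2-simplices (8): [0,1,3], [0,1,5], [0,3,4], [0,4,5], [1,2,3], [1,2,5], [2,3,4], [2,4,5]

giving chain groups C_0 ≅ Z^6, C_1 ≅ Z^12, C_2 ≅ Z^8.

∂_1: C_1 → C_0 maps an edge to its endpoints' difference, ∂[p,q] = q − p.
The resulting 6×12 matrix has rank 5, and its Smith normal form has invariant factors (1,1,1,1,1).

The boundary map ∂_2: C_2 → C_1 maps a triangle to the signed sum of its edges. For instance
  ∂[0,1,3] = [1,3] − [0,3] + [0,1],
  ∂[0,3,4] = [3,4] − [0,4] + [0,3].
As a 12×8 matrix over Z this has rank 7, with invariant factors (1,1,1,1,1,1,1).

Reading off H_k = ker ∂_k / im ∂_{k+1}:

  H_0: rank C_0 − rank ∂_1 = 6 − 5 = 1, and the invariant factors of ∂_1 are all 1, so H_0 ≅ Z.
  H_1: rank ker ∂_1 − rank ∂_2 = (12 − 5) − 7 = 0, and the invariant factors of ∂_2 are all 1, so H_1 ≅ 0.
  H_2: rank ker ∂_2 − rank ∂_3 = (8 − 7) − 0 = 1, and there is no ∂_3, so H_2 ≅ Z.

H_0 ≅ Z,  H_1 = 0,  H_2 ≅ Z.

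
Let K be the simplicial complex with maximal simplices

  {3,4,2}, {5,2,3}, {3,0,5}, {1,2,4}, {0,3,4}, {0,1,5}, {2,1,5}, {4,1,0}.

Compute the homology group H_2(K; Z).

H_2 = Z.

Take the total order 0 < 1 < 2 < 3 < 4 < 5 on the vertex set. Then K (dimension 2) consists of the simplices:

  0-simplices (6): [0], [1], [2], [3], [4], [5]
  1-simplices (12): [0,1], [0,3], [0,4], [0,5], [1,2], [1,4], [1,5], [2,3], [2,4], [2,5], [3,4], [3,5]
  2-simplices (8): [0,1,4], [0,1,5], [0,3,4], [0,3,5], [1,2,4], [1,2,5], [2,3,4], [2,3,5]

so the chain groups are C_0 ≅ Z^6, C_1 ≅ Z^12, C_2 ≅ Z^8.

The boundary map ∂_1: C_1 → C_0 maps an edge to its endpoints' difference, ∂[p,q] = q − p. For instance
  ∂[3,5] = [5] − [3].
As a 6×12 matrix over Z this has rank 5, with invariant factors (1,1,1,1,1).

∂_2: C_2 → C_1 acts by ∂[p,q,r] = [q,r] − [p,r] + [p,q]. For instance
  ∂[1,2,4] = [2,4] − [1,4] + [1,2],
  ∂[2,3,5] = [3,5] − [2,5] + [2,3].
The resulting 12×8 matrix has rank 7, and its Smith normal form has invariant factors (1,1,1,1,1,1,1).

Reading off H_k = ker ∂_k / im ∂_{k+1}:

  H_2: rank ker ∂_2 − rank ∂_3 = (8 − 7) − 0 = 1, and there is no ∂_3, so H_2 = Z.

(K is a triangulation of the 2-sphere S^2.)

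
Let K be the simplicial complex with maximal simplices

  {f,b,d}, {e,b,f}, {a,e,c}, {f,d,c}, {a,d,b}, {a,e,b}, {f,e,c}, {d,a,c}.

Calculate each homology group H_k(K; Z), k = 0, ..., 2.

Order the vertices as a < b < c < d < e < f. Listing each simplex with vertices in this order, K has dimension 2 with simplices:

  0-simplices (6): a, b, c, d, e, f
  1-simplices (12): ab, ac, ad, ae, bd, be, bf, cd, ce, cf, df, ef
  2-simplices (8): abd, abe, acd, ace, bdf, bef, cdf, cef

giving chain groups C_0 ≅ Z^6, C_1 ≅ Z^12, C_2 ≅ Z^8.

∂_1: C_1 → C_0 is given by ∂[p,q] = [q] − [p]. For instance
  ∂ab = b − a.
This gives a 6×12 integer matrix of rank 5; reducing to Smith normal form yields diagonal entries (1,1,1,1,1).

The boundary map ∂_2: C_2 → C_1 acts by ∂[p,q,r] = [q,r] − [p,r] + [p,q]. For instance
  ∂cdf = df − cf + cd,
  ∂bdf = df − bf + bd.
This gives a 12×8 integer matrix of rank 7; reducing to Smith normal form yields diagonal entries (1,1,1,1,1,1,1).

Computing H_k = (kernel of ∂_k) / (image of ∂_{k+1}):

  H_0: rank C_0 − rank ∂_1 = 6 − 5 = 1, and the invariant factors of ∂_1 are all 1, so H_0 ≅ Z.
  H_1: rank ker ∂_1 − rank ∂_2 = (12 − 5) − 7 = 0, and the invariant factors of ∂_2 are all 1, so H_1 ≅ 0.
  H_2: rank ker ∂_2 − rank ∂_3 = (8 − 7) − 0 = 1, and there is no ∂_3, so H_2 ≅ Z.

H_0 ≅ Z,  H_1 = 0,  H_2 ≅ Z.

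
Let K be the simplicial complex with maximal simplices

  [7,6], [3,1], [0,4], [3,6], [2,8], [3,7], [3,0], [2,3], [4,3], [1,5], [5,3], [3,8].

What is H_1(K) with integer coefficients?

H_1 = Z^4.

Order the vertices as 0 < 1 < 2 < 3 < 4 < 5 < 6 < 7 < 8. Listing each simplex with vertices in this order, K has dimension 1 with simplices:

  0-simplices (9): [0], [1], [2], [3], [4], [5], [6], [7], [8]
  1-simplices (12): [0,3], [0,4], [1,3], [1,5], [2,3], [2,8], [3,4], [3,5], [3,6], [3,7], [3,8], [6,7]

giving chain groups C_0 ≅ Z^9, C_1 ≅ Z^12.

The boundary map ∂_1: C_1 → C_0 is given by ∂[p,q] = [q] − [p]. For instance
  ∂[3,8] = [8] − [3].
This gives a 9×12 integer matrix of rank 8; reducing to Smith normal form yields diagonal entries (1,1,1,1,1,1,1,1).

Now H_k = ker ∂_k / im ∂_{k+1}, so:

  H_1: rank ker ∂_1 − rank ∂_2 = (12 − 8) − 0 = 4, and there is no ∂_2, so H_1 ≅ Z^4.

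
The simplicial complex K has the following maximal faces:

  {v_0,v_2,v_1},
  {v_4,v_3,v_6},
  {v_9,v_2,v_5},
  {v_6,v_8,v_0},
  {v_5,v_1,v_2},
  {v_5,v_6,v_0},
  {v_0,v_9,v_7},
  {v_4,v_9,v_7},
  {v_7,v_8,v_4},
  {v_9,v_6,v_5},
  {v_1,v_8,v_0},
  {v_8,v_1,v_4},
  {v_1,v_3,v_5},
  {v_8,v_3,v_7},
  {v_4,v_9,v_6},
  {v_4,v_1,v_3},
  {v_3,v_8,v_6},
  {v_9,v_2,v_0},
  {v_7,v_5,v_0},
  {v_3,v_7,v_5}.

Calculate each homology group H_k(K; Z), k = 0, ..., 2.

Order the vertices as v_0 < v_1 < v_2 < v_3 < v_4 < v_5 < v_6 < v_7 < v_8 < v_9. Listing each simplex with vertices in this order, K has dimension 2 with simplices:

  0-simplices (10): [v_0], [v_1], [v_2], [v_3], [v_4], [v_5], [v_6], [v_7], [v_8], [v_9]
  1-simplices (30): (30 of them)
  2-simplices (20): (20 of them)

giving chain groups C_0 ≅ Z^10, C_1 ≅ Z^30, C_2 ≅ Z^20.

Boundary ∂_1: C_1 → C_0 maps an edge to its endpoints' difference, ∂[p,q] = q − p. For instance
  ∂[v_5,v_6] = [v_6] − [v_5].
This gives a 10×30 integer matrix of rank 9; reducing to Smith normal form yields diagonal entries (1,1,1,1,1,1,1,1,1).

Boundary ∂_2: C_2 → C_1 acts by ∂[p,q,r] = [q,r] − [p,r] + [p,q]. For instance
  ∂[v_0,v_1,v_8] = [v_1,v_8] − [v_0,v_8] + [v_0,v_1],
  ∂[v_0,v_5,v_7] = [v_5,v_7] − [v_0,v_7] + [v_0,v_5].
The resulting 30×20 matrix has rank 20, and its Smith normal form has invariant factors (1,1,1,1,1,1,1,1,1,1,1,1,1,1,1,1,1,1,1,2).

Computing H_k = (kernel of ∂_k) / (image of ∂_{k+1}):

  H_0: rank C_0 − rank ∂_1 = 10 − 9 = 1, and the invariant factors of ∂_1 are all 1, so H_0 ≅ Z.
  H_1: rank ker ∂_1 − rank ∂_2 = (30 − 9) − 20 = 1, and ∂_2 has invariant factor 2 > 1, so H_1 ≅ Z ⊕ Z_2.
  H_2: rank ker ∂_2 − rank ∂_3 = (20 − 20) − 0 = 0, and there is no ∂_3, so H_2 ≅ 0.

H_0 ≅ Z,  H_1 ≅ Z ⊕ Z_2,  H_2 = 0.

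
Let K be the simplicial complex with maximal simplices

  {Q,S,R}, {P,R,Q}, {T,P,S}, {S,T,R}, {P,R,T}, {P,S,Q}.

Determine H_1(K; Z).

Order the vertices as P < Q < R < S < T. Listing each simplex with vertices in this order, K has dimension 2 with simplices:

  0-simplices (5): P, Q, R, S, T
  1-simplices (9): PQ, PR, PS, PT, QR, QS, RS, RT, ST
  2-simplices (6): PQR, PQS, PRT, PST, QRS, RST

giving chain groups C_0 ≅ Z^5, C_1 ≅ Z^9, C_2 ≅ Z^6.

Boundary ∂_1: C_1 → C_0 sends each edge [p,q] (with p < q) to q − p. For instance
  ∂RS = S − R.
This gives a 5×9 integer matrix of rank 4; reducing to Smith normal form yields diagonal entries (1,1,1,1).

Boundary ∂_2: C_2 → C_1 maps a triangle to the signed sum of its edges. For instance
  ∂PST = ST − PT + PS,
  ∂PQR = QR − PR + PQ.
The resulting 9×6 matrix has rank 5, and its Smith normal form has invariant factors (1,1,1,1,1).

Now H_k = ker ∂_k / im ∂_{k+1}, so:

  H_1: rank ker ∂_1 − rank ∂_2 = (9 − 4) − 5 = 0, and the invariant factors of ∂_2 are all 1, so H_1 ≅ 0.

(K is a triangulation of the 2-sphere S^2.)

H_1 ≅ 0.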